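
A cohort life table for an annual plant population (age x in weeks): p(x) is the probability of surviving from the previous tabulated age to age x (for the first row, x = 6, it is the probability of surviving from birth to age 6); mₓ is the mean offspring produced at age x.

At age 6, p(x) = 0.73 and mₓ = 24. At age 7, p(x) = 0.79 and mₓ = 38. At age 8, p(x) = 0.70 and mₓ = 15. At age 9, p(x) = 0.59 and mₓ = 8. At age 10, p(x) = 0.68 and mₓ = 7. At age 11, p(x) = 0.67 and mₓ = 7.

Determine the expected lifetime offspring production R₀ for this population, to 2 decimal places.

49.29

Survivorship from birth: l_x = p_6·p_7·…·p_x.
  l_6 = 0.73000
  l_7 = 0.57670
  l_8 = 0.40369
  l_9 = 0.23818
  l_10 = 0.16196
  l_11 = 0.10851
R₀ = Σ l_x mₓ:
  age 6: 0.73000 × 24 = 17.5200
  age 7: 0.57670 × 38 = 21.9146
  age 8: 0.40369 × 15 = 6.0553
  age 9: 0.23818 × 8 = 1.9054
  age 10: 0.16196 × 7 = 1.1337
  age 11: 0.10851 × 7 = 0.7596
R₀ = 17.5200 + 21.9146 + 6.0553 + 1.9054 + 1.1337 + 0.7596 = 49.2887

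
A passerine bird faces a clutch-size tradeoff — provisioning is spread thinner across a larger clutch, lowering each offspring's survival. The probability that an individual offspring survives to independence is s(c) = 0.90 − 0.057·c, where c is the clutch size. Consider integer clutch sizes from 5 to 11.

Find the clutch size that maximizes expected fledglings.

Expected fledglings = c × s(c):
  c=5: 5 × 0.615 = 3.075
  c=6: 6 × 0.558 = 3.348
  c=7: 7 × 0.501 = 3.507
  c=8: 8 × 0.444 = 3.552
  c=9: 9 × 0.387 = 3.483
  c=10: 10 × 0.330 = 3.300
  c=11: 11 × 0.273 = 3.003
Maximum at c = 8 (3.552 fledglings).

8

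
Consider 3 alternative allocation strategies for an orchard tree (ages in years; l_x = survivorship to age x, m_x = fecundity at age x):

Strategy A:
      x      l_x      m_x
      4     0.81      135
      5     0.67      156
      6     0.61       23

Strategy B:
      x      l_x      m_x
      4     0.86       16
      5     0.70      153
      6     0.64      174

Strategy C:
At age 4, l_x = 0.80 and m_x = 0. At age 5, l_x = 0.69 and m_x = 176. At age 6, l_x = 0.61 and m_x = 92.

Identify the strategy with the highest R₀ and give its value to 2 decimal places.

232.22

Strategy A: R₀ = 0.81×135 + 0.67×156 + 0.61×23 = 227.9000
Strategy B: R₀ = 0.86×16 + 0.70×153 + 0.64×174 = 232.2200
Strategy C: R₀ = 0.80×0 + 0.69×176 + 0.61×92 = 177.5600
Highest R₀: strategy B with 232.2200.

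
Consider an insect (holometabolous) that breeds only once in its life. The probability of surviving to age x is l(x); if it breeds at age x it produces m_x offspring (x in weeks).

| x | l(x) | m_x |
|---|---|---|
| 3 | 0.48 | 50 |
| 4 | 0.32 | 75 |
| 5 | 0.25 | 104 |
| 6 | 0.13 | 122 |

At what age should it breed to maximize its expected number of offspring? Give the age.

5

Expected offspring if breeding at age x = l(x) × m_x:
  age 3: 0.48 × 50 = 24.000
  age 4: 0.32 × 75 = 24.000
  age 5: 0.25 × 104 = 26.000
  age 6: 0.13 × 122 = 15.860
Maximum at age 5 (26.000).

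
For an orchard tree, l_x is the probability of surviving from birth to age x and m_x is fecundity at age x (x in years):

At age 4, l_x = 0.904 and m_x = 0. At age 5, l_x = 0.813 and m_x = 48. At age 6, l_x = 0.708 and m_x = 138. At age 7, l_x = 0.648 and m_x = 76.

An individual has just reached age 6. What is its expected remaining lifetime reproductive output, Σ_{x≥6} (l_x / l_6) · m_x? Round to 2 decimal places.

l_6 = 0.708. Conditional survival from age 6 to x is l_x / l_6.
  x=6: (0.708/0.708) × 138 = 138.0000
  x=7: (0.648/0.708) × 76 = 69.5593
Sum = 138.0000 + 69.5593 = 207.5593

207.56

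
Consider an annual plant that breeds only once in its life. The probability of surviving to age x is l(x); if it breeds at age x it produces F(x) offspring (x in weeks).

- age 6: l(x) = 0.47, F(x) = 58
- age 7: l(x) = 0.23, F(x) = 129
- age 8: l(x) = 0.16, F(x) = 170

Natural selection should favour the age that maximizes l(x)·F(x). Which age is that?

7

Expected offspring if breeding at age x = l(x) × F(x):
  age 6: 0.47 × 58 = 27.260
  age 7: 0.23 × 129 = 29.670
  age 8: 0.16 × 170 = 27.200
Maximum at age 7 (29.670).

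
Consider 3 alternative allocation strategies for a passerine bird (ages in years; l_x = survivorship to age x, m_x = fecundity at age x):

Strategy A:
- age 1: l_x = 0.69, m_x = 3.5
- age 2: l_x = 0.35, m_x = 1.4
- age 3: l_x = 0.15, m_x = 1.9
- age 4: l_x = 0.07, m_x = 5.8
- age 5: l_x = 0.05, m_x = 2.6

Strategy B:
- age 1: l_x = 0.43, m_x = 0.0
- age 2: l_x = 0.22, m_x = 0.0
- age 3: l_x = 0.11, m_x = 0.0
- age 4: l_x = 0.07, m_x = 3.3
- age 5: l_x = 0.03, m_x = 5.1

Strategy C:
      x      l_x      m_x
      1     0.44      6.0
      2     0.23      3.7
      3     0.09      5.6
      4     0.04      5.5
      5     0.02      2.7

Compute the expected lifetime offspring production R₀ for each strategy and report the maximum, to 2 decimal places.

4.27

Strategy A: R₀ = 0.69×3.5 + 0.35×1.4 + 0.15×1.9 + 0.07×5.8 + 0.05×2.6 = 3.7260
Strategy B: R₀ = 0.43×0.0 + 0.22×0.0 + 0.11×0.0 + 0.07×3.3 + 0.03×5.1 = 0.3840
Strategy C: R₀ = 0.44×6.0 + 0.23×3.7 + 0.09×5.6 + 0.04×5.5 + 0.02×2.7 = 4.2690
Highest R₀: strategy C with 4.2690.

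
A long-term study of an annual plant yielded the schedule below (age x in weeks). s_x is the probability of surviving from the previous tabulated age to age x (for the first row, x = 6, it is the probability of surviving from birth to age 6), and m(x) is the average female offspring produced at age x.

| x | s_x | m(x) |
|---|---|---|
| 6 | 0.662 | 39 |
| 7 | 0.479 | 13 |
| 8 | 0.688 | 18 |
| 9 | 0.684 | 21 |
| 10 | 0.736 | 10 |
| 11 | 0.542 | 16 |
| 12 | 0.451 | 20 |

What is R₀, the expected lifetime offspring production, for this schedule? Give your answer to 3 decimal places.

39.589

Survivorship from birth: l_x = s_6·s_7·…·s_x.
  l_6 = 0.66200
  l_7 = 0.31710
  l_8 = 0.21816
  l_9 = 0.14922
  l_10 = 0.10983
  l_11 = 0.05953
  l_12 = 0.02685
R₀ = Σ l_x m(x):
  age 6: 0.66200 × 39 = 25.8180
  age 7: 0.31710 × 13 = 4.1223
  age 8: 0.21816 × 18 = 3.9269
  age 9: 0.14922 × 21 = 3.1336
  age 10: 0.10983 × 10 = 1.0983
  age 11: 0.05953 × 16 = 0.9525
  age 12: 0.02685 × 20 = 0.5370
R₀ = 25.8180 + 4.1223 + 3.9269 + 3.1336 + 1.0983 + 0.9525 + 0.5370 = 39.5886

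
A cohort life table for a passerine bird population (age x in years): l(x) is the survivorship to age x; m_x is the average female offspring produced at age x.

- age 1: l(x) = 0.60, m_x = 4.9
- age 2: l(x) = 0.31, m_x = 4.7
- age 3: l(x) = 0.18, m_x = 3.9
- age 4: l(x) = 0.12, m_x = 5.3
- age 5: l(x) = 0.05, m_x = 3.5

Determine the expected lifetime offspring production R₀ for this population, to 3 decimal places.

R₀ = Σ l(x) m_x:
  age 1: 0.60 × 4.9 = 2.9400
  age 2: 0.31 × 4.7 = 1.4570
  age 3: 0.18 × 3.9 = 0.7020
  age 4: 0.12 × 5.3 = 0.6360
  age 5: 0.05 × 3.5 = 0.1750
R₀ = 2.9400 + 1.4570 + 0.7020 + 0.6360 + 0.1750 = 5.9100

5.910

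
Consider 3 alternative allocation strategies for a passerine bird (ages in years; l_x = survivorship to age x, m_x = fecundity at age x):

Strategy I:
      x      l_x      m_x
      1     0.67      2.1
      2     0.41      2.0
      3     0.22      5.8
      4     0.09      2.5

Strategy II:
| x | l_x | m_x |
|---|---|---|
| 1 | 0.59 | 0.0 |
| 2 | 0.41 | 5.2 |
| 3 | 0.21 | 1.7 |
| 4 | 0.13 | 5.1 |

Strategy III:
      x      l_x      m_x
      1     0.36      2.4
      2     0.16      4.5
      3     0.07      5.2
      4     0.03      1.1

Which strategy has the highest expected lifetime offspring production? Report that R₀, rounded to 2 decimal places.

3.73

Strategy I: R₀ = 0.67×2.1 + 0.41×2.0 + 0.22×5.8 + 0.09×2.5 = 3.7280
Strategy II: R₀ = 0.59×0.0 + 0.41×5.2 + 0.21×1.7 + 0.13×5.1 = 3.1520
Strategy III: R₀ = 0.36×2.4 + 0.16×4.5 + 0.07×5.2 + 0.03×1.1 = 1.9810
Highest R₀: strategy I with 3.7280.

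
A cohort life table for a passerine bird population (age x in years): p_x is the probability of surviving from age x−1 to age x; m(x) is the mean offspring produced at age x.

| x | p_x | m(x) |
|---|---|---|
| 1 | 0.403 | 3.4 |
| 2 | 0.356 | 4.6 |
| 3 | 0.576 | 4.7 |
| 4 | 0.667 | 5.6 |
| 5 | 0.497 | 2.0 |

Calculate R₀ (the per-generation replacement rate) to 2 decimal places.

2.78

Survivorship from birth: l_x = p_1·p_2·…·p_x.
  l_1 = 0.40300
  l_2 = 0.14347
  l_3 = 0.08264
  l_4 = 0.05512
  l_5 = 0.02739
R₀ = Σ l_x m(x):
  age 1: 0.40300 × 3.4 = 1.3702
  age 2: 0.14347 × 4.6 = 0.6600
  age 3: 0.08264 × 4.7 = 0.3884
  age 4: 0.05512 × 5.6 = 0.3087
  age 5: 0.02739 × 2.0 = 0.0548
R₀ = 1.3702 + 0.6600 + 0.3884 + 0.3087 + 0.0548 = 2.7820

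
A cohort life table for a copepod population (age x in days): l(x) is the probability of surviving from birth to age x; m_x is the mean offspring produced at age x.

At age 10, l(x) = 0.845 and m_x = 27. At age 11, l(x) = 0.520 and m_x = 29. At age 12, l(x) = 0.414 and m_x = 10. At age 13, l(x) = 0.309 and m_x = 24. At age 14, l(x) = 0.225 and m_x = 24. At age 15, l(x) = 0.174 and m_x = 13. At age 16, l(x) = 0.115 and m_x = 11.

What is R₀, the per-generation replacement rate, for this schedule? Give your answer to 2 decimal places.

58.38

R₀ = Σ l(x) m_x:
  age 10: 0.845 × 27 = 22.8150
  age 11: 0.520 × 29 = 15.0800
  age 12: 0.414 × 10 = 4.1400
  age 13: 0.309 × 24 = 7.4160
  age 14: 0.225 × 24 = 5.4000
  age 15: 0.174 × 13 = 2.2620
  age 16: 0.115 × 11 = 1.2650
R₀ = 22.8150 + 15.0800 + 4.1400 + 7.4160 + 5.4000 + 2.2620 + 1.2650 = 58.3780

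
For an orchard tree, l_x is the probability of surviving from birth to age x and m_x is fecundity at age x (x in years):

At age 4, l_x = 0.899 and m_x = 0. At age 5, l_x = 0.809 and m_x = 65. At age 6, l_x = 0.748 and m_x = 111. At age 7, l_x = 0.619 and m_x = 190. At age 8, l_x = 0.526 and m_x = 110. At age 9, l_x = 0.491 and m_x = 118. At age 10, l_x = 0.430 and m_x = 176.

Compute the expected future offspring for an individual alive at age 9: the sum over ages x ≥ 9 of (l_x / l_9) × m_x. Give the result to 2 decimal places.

l_9 = 0.491. Conditional survival from age 9 to x is l_x / l_9.
  x=9: (0.491/0.491) × 118 = 118.0000
  x=10: (0.430/0.491) × 176 = 154.1344
Sum = 118.0000 + 154.1344 = 272.1344

272.13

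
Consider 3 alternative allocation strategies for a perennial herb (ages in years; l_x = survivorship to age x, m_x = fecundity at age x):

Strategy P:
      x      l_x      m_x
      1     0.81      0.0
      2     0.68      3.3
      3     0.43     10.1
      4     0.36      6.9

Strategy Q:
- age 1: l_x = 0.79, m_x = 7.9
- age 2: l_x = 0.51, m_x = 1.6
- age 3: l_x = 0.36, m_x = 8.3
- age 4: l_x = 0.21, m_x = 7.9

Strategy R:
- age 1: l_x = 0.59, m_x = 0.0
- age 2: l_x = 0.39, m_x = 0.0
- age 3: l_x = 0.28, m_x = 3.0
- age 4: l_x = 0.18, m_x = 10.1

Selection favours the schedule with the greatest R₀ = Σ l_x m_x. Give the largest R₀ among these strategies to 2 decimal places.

11.70

Strategy P: R₀ = 0.81×0.0 + 0.68×3.3 + 0.43×10.1 + 0.36×6.9 = 9.0710
Strategy Q: R₀ = 0.79×7.9 + 0.51×1.6 + 0.36×8.3 + 0.21×7.9 = 11.7040
Strategy R: R₀ = 0.59×0.0 + 0.39×0.0 + 0.28×3.0 + 0.18×10.1 = 2.6580
Highest R₀: strategy Q with 11.7040.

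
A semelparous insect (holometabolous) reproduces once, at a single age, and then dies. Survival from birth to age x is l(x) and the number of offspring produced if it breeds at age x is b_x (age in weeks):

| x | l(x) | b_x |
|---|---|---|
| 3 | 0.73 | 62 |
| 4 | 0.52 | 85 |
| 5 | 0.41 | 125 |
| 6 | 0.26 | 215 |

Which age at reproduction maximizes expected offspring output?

Expected offspring if breeding at age x = l(x) × b_x:
  age 3: 0.73 × 62 = 45.260
  age 4: 0.52 × 85 = 44.200
  age 5: 0.41 × 125 = 51.250
  age 6: 0.26 × 215 = 55.900
Maximum at age 6 (55.900).

6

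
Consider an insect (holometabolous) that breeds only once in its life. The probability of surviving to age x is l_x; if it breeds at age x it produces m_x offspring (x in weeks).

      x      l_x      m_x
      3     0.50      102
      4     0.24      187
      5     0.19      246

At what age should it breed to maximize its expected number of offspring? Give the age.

Expected offspring if breeding at age x = l_x × m_x:
  age 3: 0.50 × 102 = 51.000
  age 4: 0.24 × 187 = 44.880
  age 5: 0.19 × 246 = 46.740
Maximum at age 3 (51.000).

3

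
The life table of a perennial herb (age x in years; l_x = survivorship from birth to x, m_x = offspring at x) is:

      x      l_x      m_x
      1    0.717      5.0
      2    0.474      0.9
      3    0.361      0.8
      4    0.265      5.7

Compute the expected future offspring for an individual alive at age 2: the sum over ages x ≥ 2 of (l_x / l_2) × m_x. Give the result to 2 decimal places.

l_2 = 0.474. Conditional survival from age 2 to x is l_x / l_2.
  x=2: (0.474/0.474) × 0.9 = 0.9000
  x=3: (0.361/0.474) × 0.8 = 0.6093
  x=4: (0.265/0.474) × 5.7 = 3.1867
Sum = 0.9000 + 0.6093 + 3.1867 = 4.6960

4.70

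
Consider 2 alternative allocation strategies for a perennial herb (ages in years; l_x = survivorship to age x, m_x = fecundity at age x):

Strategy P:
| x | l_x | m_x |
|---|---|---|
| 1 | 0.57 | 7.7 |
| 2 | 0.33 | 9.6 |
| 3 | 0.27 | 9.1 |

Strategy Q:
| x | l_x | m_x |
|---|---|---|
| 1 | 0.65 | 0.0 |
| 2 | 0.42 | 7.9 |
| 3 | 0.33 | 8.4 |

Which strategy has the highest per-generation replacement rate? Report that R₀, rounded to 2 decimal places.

Strategy P: R₀ = 0.57×7.7 + 0.33×9.6 + 0.27×9.1 = 10.0140
Strategy Q: R₀ = 0.65×0.0 + 0.42×7.9 + 0.33×8.4 = 6.0900
Highest R₀: strategy P with 10.0140.

10.01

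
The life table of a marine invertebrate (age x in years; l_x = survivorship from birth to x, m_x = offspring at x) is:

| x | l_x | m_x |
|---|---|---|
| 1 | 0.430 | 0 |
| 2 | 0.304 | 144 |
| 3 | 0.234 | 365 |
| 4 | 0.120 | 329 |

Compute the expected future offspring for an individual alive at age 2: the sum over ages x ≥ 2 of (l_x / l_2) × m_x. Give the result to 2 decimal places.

554.82

l_2 = 0.304. Conditional survival from age 2 to x is l_x / l_2.
  x=2: (0.304/0.304) × 144 = 144.0000
  x=3: (0.234/0.304) × 365 = 280.9539
  x=4: (0.120/0.304) × 329 = 129.8684
Sum = 144.0000 + 280.9539 + 129.8684 = 554.8224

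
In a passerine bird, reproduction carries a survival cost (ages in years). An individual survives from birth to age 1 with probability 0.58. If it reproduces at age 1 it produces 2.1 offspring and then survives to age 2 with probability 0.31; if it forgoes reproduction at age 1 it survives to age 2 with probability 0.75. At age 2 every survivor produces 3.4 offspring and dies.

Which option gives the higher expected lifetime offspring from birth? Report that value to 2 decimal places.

breed at age 1: R₀ = 0.58 × (2.1 + 0.31 × 3.4) = 0.58 × 3.1540 = 1.8293
delay to age 2: R₀ = 0.58 × (0.75 × 3.4) = 0.58 × 2.5500 = 1.4790
Higher: breed at age 1 (1.8293).

1.83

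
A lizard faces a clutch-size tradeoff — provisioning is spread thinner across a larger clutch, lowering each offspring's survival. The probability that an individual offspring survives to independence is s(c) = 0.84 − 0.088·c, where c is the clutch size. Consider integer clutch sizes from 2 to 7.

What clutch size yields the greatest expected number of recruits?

Expected recruits = c × s(c):
  c=2: 2 × 0.664 = 1.328
  c=3: 3 × 0.576 = 1.728
  c=4: 4 × 0.488 = 1.952
  c=5: 5 × 0.400 = 2.000
  c=6: 6 × 0.312 = 1.872
  c=7: 7 × 0.224 = 1.568
Maximum at c = 5 (2.000 recruits).

5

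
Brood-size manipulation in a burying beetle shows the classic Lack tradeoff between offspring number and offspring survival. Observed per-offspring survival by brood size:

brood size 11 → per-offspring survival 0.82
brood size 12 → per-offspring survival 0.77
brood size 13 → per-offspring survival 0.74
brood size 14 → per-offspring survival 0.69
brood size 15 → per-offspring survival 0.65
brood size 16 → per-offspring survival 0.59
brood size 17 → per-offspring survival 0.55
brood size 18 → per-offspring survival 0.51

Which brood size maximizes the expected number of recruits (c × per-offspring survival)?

15

Expected recruits = c × s(c):
  c=11: 11 × 0.82 = 9.020
  c=12: 12 × 0.77 = 9.240
  c=13: 13 × 0.74 = 9.620
  c=14: 14 × 0.69 = 9.660
  c=15: 15 × 0.65 = 9.750
  c=16: 16 × 0.59 = 9.440
  c=17: 17 × 0.55 = 9.350
  c=18: 18 × 0.51 = 9.180
Maximum at c = 15 (9.750 recruits).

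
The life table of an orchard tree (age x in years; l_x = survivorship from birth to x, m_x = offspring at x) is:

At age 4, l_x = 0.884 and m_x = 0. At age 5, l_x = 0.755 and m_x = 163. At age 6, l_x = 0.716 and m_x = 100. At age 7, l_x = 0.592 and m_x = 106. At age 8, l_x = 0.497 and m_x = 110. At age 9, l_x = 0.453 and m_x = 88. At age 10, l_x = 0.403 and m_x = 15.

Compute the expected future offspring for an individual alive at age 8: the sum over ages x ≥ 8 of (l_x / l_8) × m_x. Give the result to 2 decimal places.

202.37

l_8 = 0.497. Conditional survival from age 8 to x is l_x / l_8.
  x=8: (0.497/0.497) × 110 = 110.0000
  x=9: (0.453/0.497) × 88 = 80.2093
  x=10: (0.403/0.497) × 15 = 12.1630
Sum = 110.0000 + 80.2093 + 12.1630 = 202.3722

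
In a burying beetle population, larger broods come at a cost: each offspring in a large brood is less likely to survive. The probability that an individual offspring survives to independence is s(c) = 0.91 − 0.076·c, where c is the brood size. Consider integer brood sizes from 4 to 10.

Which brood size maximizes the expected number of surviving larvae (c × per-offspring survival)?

Expected surviving larvae = c × s(c):
  c=4: 4 × 0.606 = 2.424
  c=5: 5 × 0.530 = 2.650
  c=6: 6 × 0.454 = 2.724
  c=7: 7 × 0.378 = 2.646
  c=8: 8 × 0.302 = 2.416
  c=9: 9 × 0.226 = 2.034
  c=10: 10 × 0.150 = 1.500
Maximum at c = 6 (2.724 surviving larvae).

6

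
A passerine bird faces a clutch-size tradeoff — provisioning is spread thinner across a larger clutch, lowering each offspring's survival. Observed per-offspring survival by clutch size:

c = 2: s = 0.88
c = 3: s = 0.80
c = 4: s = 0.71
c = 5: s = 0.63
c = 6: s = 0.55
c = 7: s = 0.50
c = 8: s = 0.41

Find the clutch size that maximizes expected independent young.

7

Expected independent young = c × s(c):
  c=2: 2 × 0.88 = 1.760
  c=3: 3 × 0.80 = 2.400
  c=4: 4 × 0.71 = 2.840
  c=5: 5 × 0.63 = 3.150
  c=6: 6 × 0.55 = 3.300
  c=7: 7 × 0.50 = 3.500
  c=8: 8 × 0.41 = 3.280
Maximum at c = 7 (3.500 independent young).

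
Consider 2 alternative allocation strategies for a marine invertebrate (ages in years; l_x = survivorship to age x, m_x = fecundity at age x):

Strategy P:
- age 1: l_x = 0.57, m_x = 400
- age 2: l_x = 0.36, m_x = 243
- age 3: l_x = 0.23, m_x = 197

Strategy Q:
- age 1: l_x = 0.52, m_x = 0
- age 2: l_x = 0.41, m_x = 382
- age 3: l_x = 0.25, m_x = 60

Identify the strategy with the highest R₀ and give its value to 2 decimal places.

Strategy P: R₀ = 0.57×400 + 0.36×243 + 0.23×197 = 360.7900
Strategy Q: R₀ = 0.52×0 + 0.41×382 + 0.25×60 = 171.6200
Highest R₀: strategy P with 360.7900.

360.79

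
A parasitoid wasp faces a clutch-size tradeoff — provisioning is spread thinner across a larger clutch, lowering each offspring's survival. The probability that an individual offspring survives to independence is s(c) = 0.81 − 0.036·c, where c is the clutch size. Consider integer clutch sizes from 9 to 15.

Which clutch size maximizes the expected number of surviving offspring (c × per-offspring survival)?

11

Expected surviving offspring = c × s(c):
  c=9: 9 × 0.486 = 4.374
  c=10: 10 × 0.450 = 4.500
  c=11: 11 × 0.414 = 4.554
  c=12: 12 × 0.378 = 4.536
  c=13: 13 × 0.342 = 4.446
  c=14: 14 × 0.306 = 4.284
  c=15: 15 × 0.270 = 4.050
Maximum at c = 11 (4.554 surviving offspring).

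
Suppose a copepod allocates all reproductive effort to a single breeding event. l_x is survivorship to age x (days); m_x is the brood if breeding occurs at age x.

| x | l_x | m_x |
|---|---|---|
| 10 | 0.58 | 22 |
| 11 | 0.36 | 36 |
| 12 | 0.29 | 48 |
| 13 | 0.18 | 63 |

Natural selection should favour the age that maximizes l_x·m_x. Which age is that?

Expected offspring if breeding at age x = l_x × m_x:
  age 10: 0.58 × 22 = 12.760
  age 11: 0.36 × 36 = 12.960
  age 12: 0.29 × 48 = 13.920
  age 13: 0.18 × 63 = 11.340
Maximum at age 12 (13.920).

12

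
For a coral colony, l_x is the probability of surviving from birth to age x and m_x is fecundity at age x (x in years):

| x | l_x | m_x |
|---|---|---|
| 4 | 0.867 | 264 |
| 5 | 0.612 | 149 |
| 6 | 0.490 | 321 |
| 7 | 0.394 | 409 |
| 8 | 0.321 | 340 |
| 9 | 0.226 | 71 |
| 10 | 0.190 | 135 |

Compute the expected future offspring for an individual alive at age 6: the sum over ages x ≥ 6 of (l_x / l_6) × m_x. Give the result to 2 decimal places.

957.70

l_6 = 0.490. Conditional survival from age 6 to x is l_x / l_6.
  x=6: (0.490/0.490) × 321 = 321.0000
  x=7: (0.394/0.490) × 409 = 328.8694
  x=8: (0.321/0.490) × 340 = 222.7347
  x=9: (0.226/0.490) × 71 = 32.7469
  x=10: (0.190/0.490) × 135 = 52.3469
Sum = 321.0000 + 328.8694 + 222.7347 + 32.7469 + 52.3469 = 957.6980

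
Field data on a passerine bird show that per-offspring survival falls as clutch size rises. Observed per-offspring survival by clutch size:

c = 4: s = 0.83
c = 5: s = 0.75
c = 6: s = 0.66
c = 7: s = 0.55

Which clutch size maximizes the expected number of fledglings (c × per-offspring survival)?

6

Expected fledglings = c × s(c):
  c=4: 4 × 0.83 = 3.320
  c=5: 5 × 0.75 = 3.750
  c=6: 6 × 0.66 = 3.960
  c=7: 7 × 0.55 = 3.850
Maximum at c = 6 (3.960 fledglings).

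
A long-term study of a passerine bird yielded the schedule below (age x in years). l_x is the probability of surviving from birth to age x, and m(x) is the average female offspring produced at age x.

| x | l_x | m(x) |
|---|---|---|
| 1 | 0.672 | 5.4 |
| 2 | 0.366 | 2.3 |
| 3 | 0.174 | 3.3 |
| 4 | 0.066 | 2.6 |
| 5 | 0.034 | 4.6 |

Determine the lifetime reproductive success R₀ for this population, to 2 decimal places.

R₀ = Σ l_x m(x):
  age 1: 0.672 × 5.4 = 3.6288
  age 2: 0.366 × 2.3 = 0.8418
  age 3: 0.174 × 3.3 = 0.5742
  age 4: 0.066 × 2.6 = 0.1716
  age 5: 0.034 × 4.6 = 0.1564
R₀ = 3.6288 + 0.8418 + 0.5742 + 0.1716 + 0.1564 = 5.3728

5.37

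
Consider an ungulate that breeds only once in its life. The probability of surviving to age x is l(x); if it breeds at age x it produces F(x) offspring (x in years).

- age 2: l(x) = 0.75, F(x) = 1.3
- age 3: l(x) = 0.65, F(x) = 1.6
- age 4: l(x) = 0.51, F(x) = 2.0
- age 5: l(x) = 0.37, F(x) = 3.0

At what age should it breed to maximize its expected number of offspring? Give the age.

Expected offspring if breeding at age x = l(x) × F(x):
  age 2: 0.75 × 1.3 = 0.975
  age 3: 0.65 × 1.6 = 1.040
  age 4: 0.51 × 2.0 = 1.020
  age 5: 0.37 × 3.0 = 1.110
Maximum at age 5 (1.110).

5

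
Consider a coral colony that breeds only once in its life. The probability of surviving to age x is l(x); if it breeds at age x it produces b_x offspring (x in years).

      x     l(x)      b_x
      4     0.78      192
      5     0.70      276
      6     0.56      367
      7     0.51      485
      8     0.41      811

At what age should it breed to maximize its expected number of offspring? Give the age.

Expected offspring if breeding at age x = l(x) × b_x:
  age 4: 0.78 × 192 = 149.760
  age 5: 0.70 × 276 = 193.200
  age 6: 0.56 × 367 = 205.520
  age 7: 0.51 × 485 = 247.350
  age 8: 0.41 × 811 = 332.510
Maximum at age 8 (332.510).

8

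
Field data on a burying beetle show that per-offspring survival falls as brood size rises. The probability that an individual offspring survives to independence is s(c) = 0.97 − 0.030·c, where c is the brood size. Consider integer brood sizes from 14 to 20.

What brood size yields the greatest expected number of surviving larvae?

Expected surviving larvae = c × s(c):
  c=14: 14 × 0.550 = 7.700
  c=15: 15 × 0.520 = 7.800
  c=16: 16 × 0.490 = 7.840
  c=17: 17 × 0.460 = 7.820
  c=18: 18 × 0.430 = 7.740
  c=19: 19 × 0.400 = 7.600
  c=20: 20 × 0.370 = 7.400
Maximum at c = 16 (7.840 surviving larvae).

16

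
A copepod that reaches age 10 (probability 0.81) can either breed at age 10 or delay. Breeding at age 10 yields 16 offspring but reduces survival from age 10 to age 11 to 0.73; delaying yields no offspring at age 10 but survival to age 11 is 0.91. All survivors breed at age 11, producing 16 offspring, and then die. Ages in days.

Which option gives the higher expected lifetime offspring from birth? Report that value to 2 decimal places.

breed at age 10: R₀ = 0.81 × (16 + 0.73 × 16) = 0.81 × 27.6800 = 22.4208
delay to age 11: R₀ = 0.81 × (0.91 × 16) = 0.81 × 14.5600 = 11.7936
Higher: breed at age 10 (22.4208).

22.42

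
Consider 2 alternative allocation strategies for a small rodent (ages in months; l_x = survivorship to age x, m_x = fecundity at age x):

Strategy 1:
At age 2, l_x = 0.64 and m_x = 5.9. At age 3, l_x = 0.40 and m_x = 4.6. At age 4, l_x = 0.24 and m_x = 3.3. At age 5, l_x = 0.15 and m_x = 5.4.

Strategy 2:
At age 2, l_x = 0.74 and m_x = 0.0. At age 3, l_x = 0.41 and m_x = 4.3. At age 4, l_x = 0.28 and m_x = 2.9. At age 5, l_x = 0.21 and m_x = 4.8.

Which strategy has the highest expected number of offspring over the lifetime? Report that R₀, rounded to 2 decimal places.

Strategy 1: R₀ = 0.64×5.9 + 0.40×4.6 + 0.24×3.3 + 0.15×5.4 = 7.2180
Strategy 2: R₀ = 0.74×0.0 + 0.41×4.3 + 0.28×2.9 + 0.21×4.8 = 3.5830
Highest R₀: strategy 1 with 7.2180.

7.22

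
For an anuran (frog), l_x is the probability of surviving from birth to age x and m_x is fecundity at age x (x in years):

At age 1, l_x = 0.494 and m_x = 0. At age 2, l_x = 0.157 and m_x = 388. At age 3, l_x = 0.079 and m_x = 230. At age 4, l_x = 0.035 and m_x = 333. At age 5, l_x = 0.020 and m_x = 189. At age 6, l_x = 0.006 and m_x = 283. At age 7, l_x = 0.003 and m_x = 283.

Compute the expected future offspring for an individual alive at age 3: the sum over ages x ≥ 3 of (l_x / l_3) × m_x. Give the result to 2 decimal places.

l_3 = 0.079. Conditional survival from age 3 to x is l_x / l_3.
  x=3: (0.079/0.079) × 230 = 230.0000
  x=4: (0.035/0.079) × 333 = 147.5316
  x=5: (0.020/0.079) × 189 = 47.8481
  x=6: (0.006/0.079) × 283 = 21.4937
  x=7: (0.003/0.079) × 283 = 10.7468
Sum = 230.0000 + 147.5316 + 47.8481 + 21.4937 + 10.7468 = 457.6203

457.62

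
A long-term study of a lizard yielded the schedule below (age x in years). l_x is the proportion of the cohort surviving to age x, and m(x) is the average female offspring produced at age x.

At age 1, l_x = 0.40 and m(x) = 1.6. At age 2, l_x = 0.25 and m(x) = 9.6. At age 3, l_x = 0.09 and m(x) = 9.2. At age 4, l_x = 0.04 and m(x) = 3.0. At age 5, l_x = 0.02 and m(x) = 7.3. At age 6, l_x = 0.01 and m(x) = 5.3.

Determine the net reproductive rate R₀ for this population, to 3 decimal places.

4.187

R₀ = Σ l_x m(x):
  age 1: 0.40 × 1.6 = 0.6400
  age 2: 0.25 × 9.6 = 2.4000
  age 3: 0.09 × 9.2 = 0.8280
  age 4: 0.04 × 3.0 = 0.1200
  age 5: 0.02 × 7.3 = 0.1460
  age 6: 0.01 × 5.3 = 0.0530
R₀ = 0.6400 + 2.4000 + 0.8280 + 0.1200 + 0.1460 + 0.0530 = 4.1870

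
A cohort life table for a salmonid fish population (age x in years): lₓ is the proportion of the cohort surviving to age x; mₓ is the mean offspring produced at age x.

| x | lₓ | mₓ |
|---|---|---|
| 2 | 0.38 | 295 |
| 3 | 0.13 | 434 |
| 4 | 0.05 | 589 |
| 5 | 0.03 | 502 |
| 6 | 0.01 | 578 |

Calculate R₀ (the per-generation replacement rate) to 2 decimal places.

R₀ = Σ lₓ mₓ:
  age 2: 0.38 × 295 = 112.1000
  age 3: 0.13 × 434 = 56.4200
  age 4: 0.05 × 589 = 29.4500
  age 5: 0.03 × 502 = 15.0600
  age 6: 0.01 × 578 = 5.7800
R₀ = 112.1000 + 56.4200 + 29.4500 + 15.0600 + 5.7800 = 218.8100

218.81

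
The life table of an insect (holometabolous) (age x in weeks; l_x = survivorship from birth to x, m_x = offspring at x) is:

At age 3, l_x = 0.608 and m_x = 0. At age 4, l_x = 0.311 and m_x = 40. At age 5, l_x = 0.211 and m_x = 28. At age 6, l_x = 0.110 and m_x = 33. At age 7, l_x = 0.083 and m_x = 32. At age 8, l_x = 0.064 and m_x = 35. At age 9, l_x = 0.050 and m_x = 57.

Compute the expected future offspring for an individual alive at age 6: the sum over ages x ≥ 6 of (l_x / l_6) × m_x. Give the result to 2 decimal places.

103.42

l_6 = 0.110. Conditional survival from age 6 to x is l_x / l_6.
  x=6: (0.110/0.110) × 33 = 33.0000
  x=7: (0.083/0.110) × 32 = 24.1455
  x=8: (0.064/0.110) × 35 = 20.3636
  x=9: (0.050/0.110) × 57 = 25.9091
Sum = 33.0000 + 24.1455 + 20.3636 + 25.9091 = 103.4182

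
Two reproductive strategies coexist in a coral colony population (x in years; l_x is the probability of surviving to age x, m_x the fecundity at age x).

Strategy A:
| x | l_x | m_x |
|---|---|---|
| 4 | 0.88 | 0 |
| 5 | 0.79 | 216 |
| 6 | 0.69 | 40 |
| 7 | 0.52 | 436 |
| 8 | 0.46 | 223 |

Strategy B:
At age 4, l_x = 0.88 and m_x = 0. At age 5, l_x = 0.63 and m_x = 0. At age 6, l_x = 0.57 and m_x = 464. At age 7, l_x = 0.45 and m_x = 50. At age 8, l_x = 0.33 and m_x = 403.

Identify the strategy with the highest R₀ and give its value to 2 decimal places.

527.54

Strategy A: R₀ = 0.88×0 + 0.79×216 + 0.69×40 + 0.52×436 + 0.46×223 = 527.5400
Strategy B: R₀ = 0.88×0 + 0.63×0 + 0.57×464 + 0.45×50 + 0.33×403 = 419.9700
Highest R₀: strategy A with 527.5400.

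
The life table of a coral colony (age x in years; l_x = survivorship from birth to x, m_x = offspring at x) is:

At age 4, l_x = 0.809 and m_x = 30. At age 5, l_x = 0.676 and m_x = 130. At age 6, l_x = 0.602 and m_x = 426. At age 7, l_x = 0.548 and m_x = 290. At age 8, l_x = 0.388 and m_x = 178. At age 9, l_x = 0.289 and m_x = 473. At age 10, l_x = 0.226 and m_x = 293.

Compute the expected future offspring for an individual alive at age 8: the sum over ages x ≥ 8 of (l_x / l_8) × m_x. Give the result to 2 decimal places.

700.98

l_8 = 0.388. Conditional survival from age 8 to x is l_x / l_8.
  x=8: (0.388/0.388) × 178 = 178.0000
  x=9: (0.289/0.388) × 473 = 352.3119
  x=10: (0.226/0.388) × 293 = 170.6649
Sum = 178.0000 + 352.3119 + 170.6649 = 700.9768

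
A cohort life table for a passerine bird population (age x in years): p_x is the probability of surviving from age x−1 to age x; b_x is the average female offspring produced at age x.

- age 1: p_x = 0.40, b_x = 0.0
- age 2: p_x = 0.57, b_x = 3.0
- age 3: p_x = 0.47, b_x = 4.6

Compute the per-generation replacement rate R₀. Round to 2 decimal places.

Survivorship from birth: l_x = p_1·p_2·…·p_x.
  l_1 = 0.40000
  l_2 = 0.22800
  l_3 = 0.10716
R₀ = Σ l_x b_x:
  age 1: 0.40000 × 0.0 = 0.0000
  age 2: 0.22800 × 3.0 = 0.6840
  age 3: 0.10716 × 4.6 = 0.4929
R₀ = 0.0000 + 0.6840 + 0.4929 = 1.1769

1.18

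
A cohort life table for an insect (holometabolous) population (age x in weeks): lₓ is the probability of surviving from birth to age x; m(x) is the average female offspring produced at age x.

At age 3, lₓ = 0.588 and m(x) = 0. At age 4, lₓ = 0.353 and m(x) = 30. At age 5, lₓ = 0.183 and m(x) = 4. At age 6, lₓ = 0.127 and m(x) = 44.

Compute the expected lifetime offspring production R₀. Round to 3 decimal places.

R₀ = Σ lₓ m(x):
  age 3: 0.588 × 0 = 0.0000
  age 4: 0.353 × 30 = 10.5900
  age 5: 0.183 × 4 = 0.7320
  age 6: 0.127 × 44 = 5.5880
R₀ = 0.0000 + 10.5900 + 0.7320 + 5.5880 = 16.9100

16.910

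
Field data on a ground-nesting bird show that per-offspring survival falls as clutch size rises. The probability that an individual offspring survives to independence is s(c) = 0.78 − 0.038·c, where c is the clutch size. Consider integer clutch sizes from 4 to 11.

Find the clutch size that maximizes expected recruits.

10

Expected recruits = c × s(c):
  c=4: 4 × 0.628 = 2.512
  c=5: 5 × 0.590 = 2.950
  c=6: 6 × 0.552 = 3.312
  c=7: 7 × 0.514 = 3.598
  c=8: 8 × 0.476 = 3.808
  c=9: 9 × 0.438 = 3.942
  c=10: 10 × 0.400 = 4.000
  c=11: 11 × 0.362 = 3.982
Maximum at c = 10 (4.000 recruits).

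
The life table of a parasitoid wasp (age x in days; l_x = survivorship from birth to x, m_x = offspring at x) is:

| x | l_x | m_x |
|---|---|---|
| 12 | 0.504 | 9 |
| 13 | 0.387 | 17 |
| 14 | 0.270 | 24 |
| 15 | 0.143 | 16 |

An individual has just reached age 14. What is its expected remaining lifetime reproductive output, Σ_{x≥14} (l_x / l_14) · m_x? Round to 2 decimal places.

l_14 = 0.270. Conditional survival from age 14 to x is l_x / l_14.
  x=14: (0.270/0.270) × 24 = 24.0000
  x=15: (0.143/0.270) × 16 = 8.4741
Sum = 24.0000 + 8.4741 = 32.4741

32.47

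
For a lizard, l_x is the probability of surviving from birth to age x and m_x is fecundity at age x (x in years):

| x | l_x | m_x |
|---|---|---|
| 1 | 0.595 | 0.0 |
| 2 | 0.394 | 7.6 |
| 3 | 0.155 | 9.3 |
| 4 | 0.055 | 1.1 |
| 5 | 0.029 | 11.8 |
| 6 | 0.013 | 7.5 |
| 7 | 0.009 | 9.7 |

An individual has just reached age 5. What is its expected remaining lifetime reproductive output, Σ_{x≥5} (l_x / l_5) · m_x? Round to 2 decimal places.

18.17

l_5 = 0.029. Conditional survival from age 5 to x is l_x / l_5.
  x=5: (0.029/0.029) × 11.8 = 11.8000
  x=6: (0.013/0.029) × 7.5 = 3.3621
  x=7: (0.009/0.029) × 9.7 = 3.0103
Sum = 11.8000 + 3.3621 + 3.0103 = 18.1724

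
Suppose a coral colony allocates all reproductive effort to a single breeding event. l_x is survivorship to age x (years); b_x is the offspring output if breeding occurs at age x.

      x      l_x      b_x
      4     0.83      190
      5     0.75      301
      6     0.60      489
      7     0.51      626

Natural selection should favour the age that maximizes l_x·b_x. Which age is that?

Expected offspring if breeding at age x = l_x × b_x:
  age 4: 0.83 × 190 = 157.700
  age 5: 0.75 × 301 = 225.750
  age 6: 0.60 × 489 = 293.400
  age 7: 0.51 × 626 = 319.260
Maximum at age 7 (319.260).

7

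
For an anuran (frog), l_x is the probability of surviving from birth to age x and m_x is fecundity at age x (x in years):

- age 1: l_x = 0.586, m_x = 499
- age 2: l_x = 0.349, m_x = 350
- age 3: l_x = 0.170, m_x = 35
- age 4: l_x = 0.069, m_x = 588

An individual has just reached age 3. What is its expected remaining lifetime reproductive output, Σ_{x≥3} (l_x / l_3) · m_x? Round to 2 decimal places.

l_3 = 0.170. Conditional survival from age 3 to x is l_x / l_3.
  x=3: (0.170/0.170) × 35 = 35.0000
  x=4: (0.069/0.170) × 588 = 238.6588
Sum = 35.0000 + 238.6588 = 273.6588

273.66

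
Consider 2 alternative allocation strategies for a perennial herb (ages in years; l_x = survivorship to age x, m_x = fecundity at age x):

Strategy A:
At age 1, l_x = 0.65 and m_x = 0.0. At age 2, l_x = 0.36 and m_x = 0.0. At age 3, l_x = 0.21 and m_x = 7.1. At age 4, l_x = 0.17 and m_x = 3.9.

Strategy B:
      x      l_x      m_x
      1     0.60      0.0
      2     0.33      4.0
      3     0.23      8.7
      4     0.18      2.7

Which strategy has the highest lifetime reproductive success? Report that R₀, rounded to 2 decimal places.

3.81

Strategy A: R₀ = 0.65×0.0 + 0.36×0.0 + 0.21×7.1 + 0.17×3.9 = 2.1540
Strategy B: R₀ = 0.60×0.0 + 0.33×4.0 + 0.23×8.7 + 0.18×2.7 = 3.8070
Highest R₀: strategy B with 3.8070.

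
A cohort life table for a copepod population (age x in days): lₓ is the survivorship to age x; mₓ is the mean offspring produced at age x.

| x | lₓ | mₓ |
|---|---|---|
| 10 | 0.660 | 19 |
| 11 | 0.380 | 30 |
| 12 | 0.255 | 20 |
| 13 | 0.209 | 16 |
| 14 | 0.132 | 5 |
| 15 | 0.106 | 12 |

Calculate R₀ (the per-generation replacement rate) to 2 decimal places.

R₀ = Σ lₓ mₓ:
  age 10: 0.660 × 19 = 12.5400
  age 11: 0.380 × 30 = 11.4000
  age 12: 0.255 × 20 = 5.1000
  age 13: 0.209 × 16 = 3.3440
  age 14: 0.132 × 5 = 0.6600
  age 15: 0.106 × 12 = 1.2720
R₀ = 12.5400 + 11.4000 + 5.1000 + 3.3440 + 0.6600 + 1.2720 = 34.3160

34.32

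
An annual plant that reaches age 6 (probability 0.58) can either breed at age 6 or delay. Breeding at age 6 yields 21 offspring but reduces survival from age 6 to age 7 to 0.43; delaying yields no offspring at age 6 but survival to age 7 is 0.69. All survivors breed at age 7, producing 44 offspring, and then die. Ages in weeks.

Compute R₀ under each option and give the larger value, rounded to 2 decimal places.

23.15

breed at age 6: R₀ = 0.58 × (21 + 0.43 × 44) = 0.58 × 39.9200 = 23.1536
delay to age 7: R₀ = 0.58 × (0.69 × 44) = 0.58 × 30.3600 = 17.6088
Higher: breed at age 6 (23.1536).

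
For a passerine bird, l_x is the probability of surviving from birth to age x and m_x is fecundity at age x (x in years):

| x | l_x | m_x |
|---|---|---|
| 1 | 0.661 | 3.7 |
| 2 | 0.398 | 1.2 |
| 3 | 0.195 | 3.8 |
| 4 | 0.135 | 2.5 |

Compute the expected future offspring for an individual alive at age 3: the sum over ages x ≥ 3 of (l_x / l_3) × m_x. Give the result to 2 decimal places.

l_3 = 0.195. Conditional survival from age 3 to x is l_x / l_3.
  x=3: (0.195/0.195) × 3.8 = 3.8000
  x=4: (0.135/0.195) × 2.5 = 1.7308
Sum = 3.8000 + 1.7308 = 5.5308

5.53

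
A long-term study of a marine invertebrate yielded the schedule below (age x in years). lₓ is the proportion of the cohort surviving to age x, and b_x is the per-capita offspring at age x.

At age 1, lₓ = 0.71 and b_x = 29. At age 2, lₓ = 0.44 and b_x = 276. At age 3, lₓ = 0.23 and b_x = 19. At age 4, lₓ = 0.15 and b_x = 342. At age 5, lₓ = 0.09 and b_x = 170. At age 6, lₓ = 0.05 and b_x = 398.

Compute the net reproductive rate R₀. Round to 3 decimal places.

R₀ = Σ lₓ b_x:
  age 1: 0.71 × 29 = 20.5900
  age 2: 0.44 × 276 = 121.4400
  age 3: 0.23 × 19 = 4.3700
  age 4: 0.15 × 342 = 51.3000
  age 5: 0.09 × 170 = 15.3000
  age 6: 0.05 × 398 = 19.9000
R₀ = 20.5900 + 121.4400 + 4.3700 + 51.3000 + 15.3000 + 19.9000 = 232.9000

232.900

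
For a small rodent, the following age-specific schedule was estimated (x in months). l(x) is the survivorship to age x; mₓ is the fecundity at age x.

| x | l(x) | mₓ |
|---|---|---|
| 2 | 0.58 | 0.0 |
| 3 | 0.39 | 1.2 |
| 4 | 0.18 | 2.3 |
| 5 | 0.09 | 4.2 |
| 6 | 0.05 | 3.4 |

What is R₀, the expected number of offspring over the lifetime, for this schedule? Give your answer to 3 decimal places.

R₀ = Σ l(x) mₓ:
  age 2: 0.58 × 0.0 = 0.0000
  age 3: 0.39 × 1.2 = 0.4680
  age 4: 0.18 × 2.3 = 0.4140
  age 5: 0.09 × 4.2 = 0.3780
  age 6: 0.05 × 3.4 = 0.1700
R₀ = 0.0000 + 0.4680 + 0.4140 + 0.3780 + 0.1700 = 1.4300

1.430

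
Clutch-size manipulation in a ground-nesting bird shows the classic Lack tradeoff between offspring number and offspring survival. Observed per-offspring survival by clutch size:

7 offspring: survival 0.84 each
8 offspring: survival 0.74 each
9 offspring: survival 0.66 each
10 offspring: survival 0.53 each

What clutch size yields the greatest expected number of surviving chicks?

Expected surviving chicks = c × s(c):
  c=7: 7 × 0.84 = 5.880
  c=8: 8 × 0.74 = 5.920
  c=9: 9 × 0.66 = 5.940
  c=10: 10 × 0.53 = 5.300
Maximum at c = 9 (5.940 surviving chicks).

9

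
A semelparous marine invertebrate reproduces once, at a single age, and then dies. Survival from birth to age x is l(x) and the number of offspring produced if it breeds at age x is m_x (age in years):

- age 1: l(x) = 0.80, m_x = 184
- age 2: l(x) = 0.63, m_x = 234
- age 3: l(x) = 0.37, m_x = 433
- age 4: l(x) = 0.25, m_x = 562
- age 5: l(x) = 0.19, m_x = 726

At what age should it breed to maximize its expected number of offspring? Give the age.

3

Expected offspring if breeding at age x = l(x) × m_x:
  age 1: 0.80 × 184 = 147.200
  age 2: 0.63 × 234 = 147.420
  age 3: 0.37 × 433 = 160.210
  age 4: 0.25 × 562 = 140.500
  age 5: 0.19 × 726 = 137.940
Maximum at age 3 (160.210).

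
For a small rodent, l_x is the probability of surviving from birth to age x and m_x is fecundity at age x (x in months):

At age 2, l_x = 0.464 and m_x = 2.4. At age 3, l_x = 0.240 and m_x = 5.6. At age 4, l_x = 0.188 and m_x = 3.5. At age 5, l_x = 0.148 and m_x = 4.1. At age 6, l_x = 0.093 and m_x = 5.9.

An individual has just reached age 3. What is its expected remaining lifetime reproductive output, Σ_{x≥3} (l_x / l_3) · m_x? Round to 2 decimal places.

l_3 = 0.240. Conditional survival from age 3 to x is l_x / l_3.
  x=3: (0.240/0.240) × 5.6 = 5.6000
  x=4: (0.188/0.240) × 3.5 = 2.7417
  x=5: (0.148/0.240) × 4.1 = 2.5283
  x=6: (0.093/0.240) × 5.9 = 2.2863
Sum = 5.6000 + 2.7417 + 2.5283 + 2.2863 = 13.1562

13.16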